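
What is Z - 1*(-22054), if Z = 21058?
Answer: 43112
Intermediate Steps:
Z - 1*(-22054) = 21058 - 1*(-22054) = 21058 + 22054 = 43112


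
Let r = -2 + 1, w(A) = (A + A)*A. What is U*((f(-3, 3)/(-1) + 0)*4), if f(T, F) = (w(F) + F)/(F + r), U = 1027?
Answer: -43134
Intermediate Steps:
w(A) = 2*A² (w(A) = (2*A)*A = 2*A²)
r = -1
f(T, F) = (F + 2*F²)/(-1 + F) (f(T, F) = (2*F² + F)/(F - 1) = (F + 2*F²)/(-1 + F))
U*((f(-3, 3)/(-1) + 0)*4) = 1027*(((3*(1 + 2*3)/(-1 + 3))/(-1) + 0)*4) = 1027*(((3*(1 + 6)/2)*(-1) + 0)*4) = 1027*(((3*(½)*7)*(-1) + 0)*4) = 1027*(((21/2)*(-1) + 0)*4) = 1027*((-21/2 + 0)*4) = 1027*(-21/2*4) = 1027*(-42) = -43134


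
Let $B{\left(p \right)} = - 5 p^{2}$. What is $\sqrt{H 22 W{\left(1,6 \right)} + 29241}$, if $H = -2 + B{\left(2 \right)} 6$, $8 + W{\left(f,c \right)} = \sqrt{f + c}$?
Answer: $\sqrt{50713 - 2684 \sqrt{7}} \approx 208.83$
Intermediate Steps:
$W{\left(f,c \right)} = -8 + \sqrt{c + f}$ ($W{\left(f,c \right)} = -8 + \sqrt{f + c} = -8 + \sqrt{c + f}$)
$H = -122$ ($H = -2 + - 5 \cdot 2^{2} \cdot 6 = -2 + \left(-5\right) 4 \cdot 6 = -2 - 120 = -122$)
$\sqrt{H 22 W{\left(1,6 \right)} + 29241} = \sqrt{\left(-122\right) 22 \left(-8 + \sqrt{6 + 1}\right) + 29241} = \sqrt{- 2684 \left(-8 + \sqrt{7}\right) + 29241} = \sqrt{\left(21472 - 2684 \sqrt{7}\right) + 29241} = \sqrt{50713 - 2684 \sqrt{7}}$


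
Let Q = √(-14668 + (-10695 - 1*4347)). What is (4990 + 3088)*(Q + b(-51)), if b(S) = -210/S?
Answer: 565460/17 + 8078*I*√29710 ≈ 33262.0 + 1.3924e+6*I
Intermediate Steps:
Q = I*√29710 (Q = √(-14668 + (-10695 - 4347)) = √(-14668 - 15042) = √(-29710) = I*√29710 ≈ 172.37*I)
(4990 + 3088)*(Q + b(-51)) = (4990 + 3088)*(I*√29710 - 210/(-51)) = 8078*(I*√29710 - 210*(-1/51)) = 8078*(I*√29710 + 70/17) = 8078*(70/17 + I*√29710) = 565460/17 + 8078*I*√29710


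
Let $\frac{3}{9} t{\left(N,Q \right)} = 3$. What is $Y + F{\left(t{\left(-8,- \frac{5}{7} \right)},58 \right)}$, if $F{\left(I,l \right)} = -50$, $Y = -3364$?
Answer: $-3414$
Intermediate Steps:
$t{\left(N,Q \right)} = 9$ ($t{\left(N,Q \right)} = 3 \cdot 3 = 9$)
$Y + F{\left(t{\left(-8,- \frac{5}{7} \right)},58 \right)} = -3364 - 50 = -3414$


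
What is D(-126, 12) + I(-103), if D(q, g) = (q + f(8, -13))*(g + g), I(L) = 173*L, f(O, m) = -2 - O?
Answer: -21083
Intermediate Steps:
D(q, g) = 2*g*(-10 + q) (D(q, g) = (q + (-2 - 1*8))*(g + g) = (q + (-2 - 8))*(2*g) = (q - 10)*(2*g) = (-10 + q)*(2*g) = 2*g*(-10 + q))
D(-126, 12) + I(-103) = 2*12*(-10 - 126) + 173*(-103) = 2*12*(-136) - 17819 = -3264 - 17819 = -21083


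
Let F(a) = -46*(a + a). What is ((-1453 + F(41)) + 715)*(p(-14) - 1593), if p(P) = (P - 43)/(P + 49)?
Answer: 50342424/7 ≈ 7.1918e+6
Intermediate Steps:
F(a) = -92*a
p(P) = (-43 + P)/(49 + P)
((-1453 + F(41)) + 715)*(p(-14) - 1593) = ((-1453 - 92*41) + 715)*((-43 - 14)/(49 - 14) - 1593) = ((-1453 - 3772) + 715)*(-57/35 - 1593) = (-5225 + 715)*((1/35)*(-57) - 1593) = -4510*(-57/35 - 1593) = -4510*(-55812/35) = 50342424/7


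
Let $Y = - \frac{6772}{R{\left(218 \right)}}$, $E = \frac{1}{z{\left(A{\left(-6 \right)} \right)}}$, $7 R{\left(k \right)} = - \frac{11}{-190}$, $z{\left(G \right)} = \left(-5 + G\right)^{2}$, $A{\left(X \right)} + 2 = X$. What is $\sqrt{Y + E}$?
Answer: $\frac{i \sqrt{16743566719}}{143} \approx 904.87 i$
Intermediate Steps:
$A{\left(X \right)} = -2 + X$
$R{\left(k \right)} = \frac{11}{1330}$ ($R{\left(k \right)} = \frac{\left(-11\right) \frac{1}{-190}}{7} = \frac{\left(-11\right) \left(- \frac{1}{190}\right)}{7} = \frac{1}{7} \cdot \frac{11}{190} = \frac{11}{1330}$)
$E = \frac{1}{169}$ ($E = \frac{1}{\left(-5 - 8\right)^{2}} = \frac{1}{\left(-13\right)^{2}} = \frac{1}{169} \approx 0.0059172$)
$Y = - \frac{9006760}{11}$ ($Y = - \frac{6772}{\frac{11}{1330}} = \left(-6772\right) \frac{1330}{11} = - \frac{9006760}{11} \approx -8.188 \cdot 10^{5}$)
$\sqrt{Y + E} = \sqrt{- \frac{9006760}{11} + \frac{1}{169}} = \sqrt{- \frac{1522142429}{1859}} = \frac{i \sqrt{16743566719}}{143}$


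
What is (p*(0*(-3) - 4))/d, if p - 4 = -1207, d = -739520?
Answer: -1203/184880 ≈ -0.0065069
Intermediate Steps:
p = -1203 (p = 4 - 1207 = -1203)
(p*(0*(-3) - 4))/d = -1203*(0*(-3) - 4)/(-739520) = -1203*(0 - 4)*(-1/739520) = -1203*(-4)*(-1/739520) = 4812*(-1/739520) = -1203/184880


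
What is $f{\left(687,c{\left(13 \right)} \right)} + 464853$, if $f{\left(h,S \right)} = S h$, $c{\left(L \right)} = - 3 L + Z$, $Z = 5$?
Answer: $441495$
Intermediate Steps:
$c{\left(L \right)} = 5 - 3 L$ ($c{\left(L \right)} = - 3 L + 5 = 5 - 3 L$)
$f{\left(687,c{\left(13 \right)} \right)} + 464853 = \left(5 - 39\right) 687 + 464853 = \left(-34\right) 687 + 464853 = -23358 + 464853 = 441495$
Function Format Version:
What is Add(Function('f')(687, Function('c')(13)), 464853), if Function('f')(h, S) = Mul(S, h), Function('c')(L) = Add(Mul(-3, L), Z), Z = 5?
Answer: 441495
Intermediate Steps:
Function('c')(L) = Add(5, Mul(-3, L)) (Function('c')(L) = Add(Mul(-3, L), 5) = Add(5, Mul(-3, L)))
Add(Function('f')(687, Function('c')(13)), 464853) = Add(Mul(Add(5, Mul(-3, 13)), 687), 464853) = Add(Mul(Add(5, -39), 687), 464853) = Add(Mul(-34, 687), 464853) = Add(-23358, 464853) = 441495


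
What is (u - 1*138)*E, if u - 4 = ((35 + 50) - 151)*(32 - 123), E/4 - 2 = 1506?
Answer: 35419904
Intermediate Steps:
E = 6032 (E = 8 + 4*1506 = 8 + 6024 = 6032)
u = 6010 (u = 4 + ((35 + 50) - 151)*(32 - 123) = 4 + (85 - 151)*(-91) = 4 - 66*(-91) = 4 + 6006 = 6010)
(u - 1*138)*E = (6010 - 1*138)*6032 = (6010 - 138)*6032 = 5872*6032 = 35419904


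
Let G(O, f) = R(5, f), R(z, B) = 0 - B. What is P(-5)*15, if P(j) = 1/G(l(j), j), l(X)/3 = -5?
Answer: 3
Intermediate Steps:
l(X) = -15 (l(X) = 3*(-5) = -15)
R(z, B) = -B
G(O, f) = -f
P(j) = -1/j (P(j) = 1/(-j) = -1/j)
P(-5)*15 = -1/(-5)*15 = -1*(-⅕)*15 = (⅕)*15 = 3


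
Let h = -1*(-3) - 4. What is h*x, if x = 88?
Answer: -88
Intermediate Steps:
h = -1 (h = 3 - 4 = -1)
h*x = -1*88 = -88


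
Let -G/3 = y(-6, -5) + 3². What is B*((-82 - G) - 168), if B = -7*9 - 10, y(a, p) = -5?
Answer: 17374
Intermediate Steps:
B = -73 (B = -63 - 10 = -73)
G = -12 (G = -3*(-5 + 3²) = -3*(-5 + 9) = -3*4 = -12)
B*((-82 - G) - 168) = -73*((-82 - 1*(-12)) - 168) = -73*((-82 + 12) - 168) = -73*(-70 - 168) = -73*(-238) = 17374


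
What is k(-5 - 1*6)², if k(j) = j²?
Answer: 14641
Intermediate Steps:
k(-5 - 1*6)² = ((-5 - 1*6)²)² = ((-5 - 6)²)² = ((-11)²)² = 121² = 14641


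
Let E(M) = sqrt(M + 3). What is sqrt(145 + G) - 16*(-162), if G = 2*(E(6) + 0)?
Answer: 2592 + sqrt(151) ≈ 2604.3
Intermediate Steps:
E(M) = sqrt(3 + M)
G = 6 (G = 2*(sqrt(3 + 6) + 0) = 2*(sqrt(9) + 0) = 2*(3 + 0) = 2*3 = 6)
sqrt(145 + G) - 16*(-162) = sqrt(145 + 6) - 16*(-162) = sqrt(151) + 2592 = 2592 + sqrt(151)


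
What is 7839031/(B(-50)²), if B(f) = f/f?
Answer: 7839031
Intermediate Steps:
B(f) = 1
7839031/(B(-50)²) = 7839031/(1²) = 7839031/1 = 7839031*1 = 7839031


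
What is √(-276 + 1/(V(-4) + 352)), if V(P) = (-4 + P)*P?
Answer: I*√635898/48 ≈ 16.613*I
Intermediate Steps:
V(P) = P*(-4 + P)
√(-276 + 1/(V(-4) + 352)) = √(-276 + 1/(-4*(-4 - 4) + 352)) = √(-276 + 1/(-4*(-8) + 352)) = √(-276 + 1/(32 + 352)) = √(-276 + 1/384) = √(-105983/384) = I*√635898/48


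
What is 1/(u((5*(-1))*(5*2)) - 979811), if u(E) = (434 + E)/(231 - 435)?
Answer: -17/16656819 ≈ -1.0206e-6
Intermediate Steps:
u(E) = -217/102 - E/204 (u(E) = (434 + E)/(-204) = (434 + E)*(-1/204) = -217/102 - E/204)
1/(u((5*(-1))*(5*2)) - 979811) = 1/((-217/102 - 5*(-1)*5*2/204) - 979811) = 1/((-217/102 - (-5)*10/204) - 979811) = 1/((-217/102 - 1/204*(-50)) - 979811) = 1/((-217/102 + 25/102) - 979811) = 1/(-32/17 - 979811) = 1/(-16656819/17) = -17/16656819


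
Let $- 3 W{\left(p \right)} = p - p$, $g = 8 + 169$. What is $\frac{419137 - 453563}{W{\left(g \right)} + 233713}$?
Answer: $- \frac{34426}{233713} \approx -0.1473$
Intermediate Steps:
$g = 177$
$W{\left(p \right)} = 0$ ($W{\left(p \right)} = - \frac{p - p}{3} = \left(- \frac{1}{3}\right) 0 = 0$)
$\frac{419137 - 453563}{W{\left(g \right)} + 233713} = \frac{419137 - 453563}{0 + 233713} = - \frac{34426}{233713}$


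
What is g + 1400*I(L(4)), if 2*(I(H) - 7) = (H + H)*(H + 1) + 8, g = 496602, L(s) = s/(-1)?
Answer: 528802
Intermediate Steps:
L(s) = -s (L(s) = s*(-1) = -s)
I(H) = 11 + H*(1 + H) (I(H) = 7 + ((H + H)*(H + 1) + 8)/2 = 7 + ((2*H)*(1 + H) + 8)/2 = 7 + (2*H*(1 + H) + 8)/2 = 7 + (8 + 2*H*(1 + H))/2 = 7 + (4 + H*(1 + H)) = 11 + H*(1 + H))
g + 1400*I(L(4)) = 496602 + 1400*(11 - 1*4 + (-1*4)²) = 496602 + 1400*(11 - 4 + (-4)²) = 496602 + 1400*(11 - 4 + 16) = 496602 + 1400*23 = 496602 + 32200 = 528802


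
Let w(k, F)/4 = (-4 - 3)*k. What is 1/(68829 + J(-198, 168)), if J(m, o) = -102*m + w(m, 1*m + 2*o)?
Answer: 1/94569 ≈ 1.0574e-5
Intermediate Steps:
w(k, F) = -28*k (w(k, F) = 4*((-4 - 3)*k) = 4*(-7*k) = -28*k)
J(m, o) = -130*m (J(m, o) = -102*m - 28*m = -130*m)
1/(68829 + J(-198, 168)) = 1/(68829 - 130*(-198)) = 1/(68829 + 25740) = 1/94569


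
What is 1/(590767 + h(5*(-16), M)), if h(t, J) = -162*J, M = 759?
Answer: 1/467809 ≈ 2.1376e-6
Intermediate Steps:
1/(590767 + h(5*(-16), M)) = 1/(590767 - 162*759) = 1/(590767 - 122958) = 1/467809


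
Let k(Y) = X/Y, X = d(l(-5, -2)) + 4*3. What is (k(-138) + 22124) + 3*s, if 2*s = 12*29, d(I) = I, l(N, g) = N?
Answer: 3125141/138 ≈ 22646.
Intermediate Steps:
X = 7 (X = -5 + 4*3 = -5 + 12 = 7)
s = 174 (s = (12*29)/2 = (1/2)*348 = 174)
k(Y) = 7/Y
(k(-138) + 22124) + 3*s = (7/(-138) + 22124) + 3*174 = (7*(-1/138) + 22124) + 522 = (-7/138 + 22124) + 522 = 3053105/138 + 522 = 3125141/138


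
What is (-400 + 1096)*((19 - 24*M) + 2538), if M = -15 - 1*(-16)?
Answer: 1762968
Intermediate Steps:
M = 1 (M = -15 + 16 = 1)
(-400 + 1096)*((19 - 24*M) + 2538) = (-400 + 1096)*((19 - 24*1) + 2538) = 696*((19 - 24) + 2538) = 696*(-5 + 2538) = 696*2533 = 1762968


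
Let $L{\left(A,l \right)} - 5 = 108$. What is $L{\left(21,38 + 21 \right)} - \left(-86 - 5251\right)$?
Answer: $5450$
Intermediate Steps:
$L{\left(A,l \right)} = 113$ ($L{\left(A,l \right)} = 5 + 108 = 113$)
$L{\left(21,38 + 21 \right)} - \left(-86 - 5251\right) = 113 - \left(-86 - 5251\right) = 113 - -5337 = 113 + 5337 = 5450$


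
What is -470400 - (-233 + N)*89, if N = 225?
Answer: -469688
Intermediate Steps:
-470400 - (-233 + N)*89 = -470400 - (-233 + 225)*89 = -470400 - (-8)*89 = -470400 - 1*(-712) = -470400 + 712 = -469688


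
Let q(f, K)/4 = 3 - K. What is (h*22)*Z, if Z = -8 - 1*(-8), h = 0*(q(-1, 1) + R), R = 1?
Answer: 0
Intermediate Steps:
q(f, K) = 12 - 4*K (q(f, K) = 4*(3 - K) = 12 - 4*K)
h = 0 (h = 0*((12 - 4*1) + 1) = 0*((12 - 4) + 1) = 0*(8 + 1) = 0*9 = 0)
Z = 0 (Z = -8 + 8 = 0)
(h*22)*Z = (0*22)*0 = 0*0 = 0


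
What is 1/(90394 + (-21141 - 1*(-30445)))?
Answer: 1/99698 ≈ 1.0030e-5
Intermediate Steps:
1/(90394 + (-21141 - 1*(-30445))) = 1/(90394 + (-21141 + 30445)) = 1/(90394 + 9304) = 1/99698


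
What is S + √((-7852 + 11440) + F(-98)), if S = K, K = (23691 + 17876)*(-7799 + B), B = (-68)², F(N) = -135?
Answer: -131975225 + √3453 ≈ -1.3198e+8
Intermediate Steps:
B = 4624
K = -131975225 (K = (23691 + 17876)*(-7799 + 4624) = 41567*(-3175) = -131975225)
S = -131975225
S + √((-7852 + 11440) + F(-98)) = -131975225 + √((-7852 + 11440) - 135) = -131975225 + √(3588 - 135) = -131975225 + √3453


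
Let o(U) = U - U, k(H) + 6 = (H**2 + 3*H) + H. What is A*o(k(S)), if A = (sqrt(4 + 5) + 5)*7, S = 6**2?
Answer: 0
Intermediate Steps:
S = 36
k(H) = -6 + H**2 + 4*H (k(H) = -6 + ((H**2 + 3*H) + H) = -6 + (H**2 + 4*H) = -6 + H**2 + 4*H)
o(U) = 0
A = 56 (A = (sqrt(9) + 5)*7 = (3 + 5)*7 = 8*7 = 56)
A*o(k(S)) = 56*0 = 0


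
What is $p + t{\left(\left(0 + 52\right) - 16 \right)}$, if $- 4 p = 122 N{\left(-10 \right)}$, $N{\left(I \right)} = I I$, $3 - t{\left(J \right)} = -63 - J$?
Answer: $-2948$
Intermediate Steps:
$t{\left(J \right)} = 66 + J$ ($t{\left(J \right)} = 3 - \left(-63 - J\right) = 3 + \left(63 + J\right) = 66 + J$)
$N{\left(I \right)} = I^{2}$
$p = -3050$ ($p = - \frac{122 \left(-10\right)^{2}}{4} = - \frac{122 \cdot 100}{4} = \left(- \frac{1}{4}\right) 12200 = -3050$)
$p + t{\left(\left(0 + 52\right) - 16 \right)} = -3050 + \left(66 + \left(\left(0 + 52\right) - 16\right)\right) = -3050 + \left(66 + \left(52 - 16\right)\right) = -3050 + \left(66 + 36\right) = -3050 + 102 = -2948$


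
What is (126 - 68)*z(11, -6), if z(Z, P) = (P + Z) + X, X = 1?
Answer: 348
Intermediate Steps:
z(Z, P) = 1 + P + Z (z(Z, P) = (P + Z) + 1 = 1 + P + Z)
(126 - 68)*z(11, -6) = (126 - 68)*(1 - 6 + 11) = 58*6 = 348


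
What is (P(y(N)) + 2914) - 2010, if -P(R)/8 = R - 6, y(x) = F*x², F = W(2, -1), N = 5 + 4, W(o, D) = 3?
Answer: -992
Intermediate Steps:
N = 9
F = 3
y(x) = 3*x²
P(R) = 48 - 8*R (P(R) = -8*(R - 6) = -8*(-6 + R) = 48 - 8*R)
(P(y(N)) + 2914) - 2010 = ((48 - 24*9²) + 2914) - 2010 = ((48 - 24*81) + 2914) - 2010 = ((48 - 8*243) + 2914) - 2010 = ((48 - 1944) + 2914) - 2010 = (-1896 + 2914) - 2010 = 1018 - 2010 = -992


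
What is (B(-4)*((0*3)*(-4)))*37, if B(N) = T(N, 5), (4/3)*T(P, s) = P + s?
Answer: 0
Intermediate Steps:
T(P, s) = 3*P/4 + 3*s/4 (T(P, s) = 3*(P + s)/4 = 3*P/4 + 3*s/4)
B(N) = 15/4 + 3*N/4 (B(N) = 3*N/4 + (3/4)*5 = 3*N/4 + 15/4 = 15/4 + 3*N/4)
(B(-4)*((0*3)*(-4)))*37 = ((15/4 + (3/4)*(-4))*((0*3)*(-4)))*37 = ((15/4 - 3)*(0*(-4)))*37 = ((3/4)*0)*37 = 0*37 = 0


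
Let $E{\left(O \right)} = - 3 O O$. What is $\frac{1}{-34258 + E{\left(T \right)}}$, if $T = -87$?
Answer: $- \frac{1}{56965} \approx -1.7555 \cdot 10^{-5}$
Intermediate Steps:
$E{\left(O \right)} = - 3 O^{2}$
$\frac{1}{-34258 + E{\left(T \right)}} = \frac{1}{-34258 - 3 \left(-87\right)^{2}} = \frac{1}{-34258 - 22707} = \frac{1}{-56965} = - \frac{1}{56965}$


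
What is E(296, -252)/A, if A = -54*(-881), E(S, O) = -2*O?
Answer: 28/2643 ≈ 0.010594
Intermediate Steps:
A = 47574
E(296, -252)/A = -2*(-252)/47574 = 504*(1/47574) = 28/2643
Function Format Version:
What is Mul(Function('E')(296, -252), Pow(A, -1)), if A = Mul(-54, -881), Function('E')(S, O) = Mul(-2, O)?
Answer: Rational(28, 2643) ≈ 0.010594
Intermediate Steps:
A = 47574
Mul(Function('E')(296, -252), Pow(A, -1)) = Mul(Mul(-2, -252), Pow(47574, -1)) = Mul(504, Rational(1, 47574)) = Rational(28, 2643)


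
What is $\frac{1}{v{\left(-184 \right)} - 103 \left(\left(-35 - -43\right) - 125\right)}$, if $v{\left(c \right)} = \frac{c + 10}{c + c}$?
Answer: $\frac{184}{2217471} \approx 8.2977 \cdot 10^{-5}$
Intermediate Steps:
$v{\left(c \right)} = \frac{10 + c}{2 c}$
$\frac{1}{v{\left(-184 \right)} - 103 \left(\left(-35 - -43\right) - 125\right)} = \frac{1}{\frac{10 - 184}{2 \left(-184\right)} - 103 \left(\left(-35 - -43\right) - 125\right)} = \frac{1}{\frac{1}{2} \left(- \frac{1}{184}\right) \left(-174\right) - 103 \left(\left(-35 + 43\right) - 125\right)} = \frac{1}{\frac{87}{184} - 103 \left(8 - 125\right)} = \frac{1}{\frac{87}{184} - -12051} = \frac{1}{\frac{87}{184} + 12051} = \frac{1}{\frac{2217471}{184}} = \frac{184}{2217471}$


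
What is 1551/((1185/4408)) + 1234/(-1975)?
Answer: 11393446/1975 ≈ 5768.8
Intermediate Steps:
1551/((1185/4408)) + 1234/(-1975) = 1551/((1185*(1/4408))) + 1234*(-1/1975) = 1551/(1185/4408) - 1234/1975 = 1551*(4408/1185) - 1234/1975 = 2278936/395 - 1234/1975 = 11393446/1975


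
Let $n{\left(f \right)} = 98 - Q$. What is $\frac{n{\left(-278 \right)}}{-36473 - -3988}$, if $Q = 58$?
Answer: $- \frac{8}{6497} \approx -0.0012313$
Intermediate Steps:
$n{\left(f \right)} = 40$ ($n{\left(f \right)} = 98 - 58 = 40$)
$\frac{n{\left(-278 \right)}}{-36473 - -3988} = \frac{40}{-36473 - -3988} = \frac{40}{-36473 + 3988} = \frac{40}{-32485} = 40 \left(- \frac{1}{32485}\right) = - \frac{8}{6497}$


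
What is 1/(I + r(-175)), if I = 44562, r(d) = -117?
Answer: 1/44445 ≈ 2.2500e-5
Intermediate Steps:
1/(I + r(-175)) = 1/(44562 - 117) = 1/44445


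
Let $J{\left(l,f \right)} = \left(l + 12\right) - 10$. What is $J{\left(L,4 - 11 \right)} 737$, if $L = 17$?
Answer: $14003$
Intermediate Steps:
$J{\left(l,f \right)} = 2 + l$ ($J{\left(l,f \right)} = \left(12 + l\right) - 10 = 2 + l$)
$J{\left(L,4 - 11 \right)} 737 = \left(2 + 17\right) 737 = 19 \cdot 737 = 14003$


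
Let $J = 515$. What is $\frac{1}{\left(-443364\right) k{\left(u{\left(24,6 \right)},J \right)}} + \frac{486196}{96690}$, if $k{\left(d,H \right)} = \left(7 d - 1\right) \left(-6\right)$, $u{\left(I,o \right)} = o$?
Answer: $\frac{8838033953219}{1757623471560} \approx 5.0284$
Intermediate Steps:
$k{\left(d,H \right)} = 6 - 42 d$ ($k{\left(d,H \right)} = \left(-1 + 7 d\right) \left(-6\right) = 6 - 42 d$)
$\frac{1}{\left(-443364\right) k{\left(u{\left(24,6 \right)},J \right)}} + \frac{486196}{96690} = \frac{1}{\left(-443364\right) \left(6 - 252\right)} + \frac{486196}{96690} = - \frac{1}{443364 \left(6 - 252\right)} + 486196 \cdot \frac{1}{96690} = - \frac{1}{443364 \left(-246\right)} + \frac{243098}{48345} = \left(- \frac{1}{443364}\right) \left(- \frac{1}{246}\right) + \frac{243098}{48345} = \frac{1}{109067544} + \frac{243098}{48345} = \frac{8838033953219}{1757623471560}$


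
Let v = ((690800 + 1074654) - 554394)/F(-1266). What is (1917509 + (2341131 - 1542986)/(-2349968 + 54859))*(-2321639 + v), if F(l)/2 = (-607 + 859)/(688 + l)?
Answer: -1028762672448520976912/144591867 ≈ -7.1149e+12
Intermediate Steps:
F(l) = 504/(688 + l) (F(l) = 2*((-607 + 859)/(688 + l)) = 2*(252/(688 + l)) = 504/(688 + l))
v = -87499085/63 (v = ((690800 + 1074654) - 554394)/((504/(688 - 1266))) = (1765454 - 554394)/((504/(-578))) = 1211060/((504*(-1/578))) = 1211060/(-252/289) = 1211060*(-289/252) = -87499085/63 ≈ -1.3889e+6)
(1917509 + (2341131 - 1542986)/(-2349968 + 54859))*(-2321639 + v) = (1917509 + (2341131 - 1542986)/(-2349968 + 54859))*(-2321639 - 87499085/63) = (1917509 + 798145/(-2295109))*(-233762342/63) = (1917509 + 798145*(-1/2295109))*(-233762342/63) = (1917509 - 798145/2295109)*(-233762342/63) = (4400891365336/2295109)*(-233762342/63) = -1028762672448520976912/144591867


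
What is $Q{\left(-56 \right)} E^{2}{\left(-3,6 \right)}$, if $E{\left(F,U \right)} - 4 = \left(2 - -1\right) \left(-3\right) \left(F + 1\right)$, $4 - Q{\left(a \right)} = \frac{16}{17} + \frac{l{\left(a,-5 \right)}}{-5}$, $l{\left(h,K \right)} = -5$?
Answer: $\frac{16940}{17} \approx 996.47$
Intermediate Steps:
$Q{\left(a \right)} = \frac{35}{17}$ ($Q{\left(a \right)} = 4 - \left(\frac{16}{17} - \frac{5}{-5}\right) = 4 - \left(16 \cdot \frac{1}{17} - -1\right) = 4 - \left(\frac{16}{17} + 1\right) = 4 - \frac{33}{17} = \frac{35}{17}$)
$E{\left(F,U \right)} = -5 - 9 F$ ($E{\left(F,U \right)} = 4 + \left(2 - -1\right) \left(-3\right) \left(F + 1\right) = 4 + \left(2 + 1\right) \left(-3\right) \left(1 + F\right) = 4 + 3 \left(-3\right) \left(1 + F\right) = 4 - 9 \left(1 + F\right) = 4 - \left(9 + 9 F\right) = -5 - 9 F$)
$Q{\left(-56 \right)} E^{2}{\left(-3,6 \right)} = \frac{35 \left(-5 - -27\right)^{2}}{17} = \frac{35 \left(-5 + 27\right)^{2}}{17} = \frac{35 \cdot 22^{2}}{17} = \frac{35}{17} \cdot 484 = \frac{16940}{17}$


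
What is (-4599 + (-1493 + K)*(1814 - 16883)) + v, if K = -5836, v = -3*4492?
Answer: 110422626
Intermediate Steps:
v = -13476
(-4599 + (-1493 + K)*(1814 - 16883)) + v = (-4599 + (-1493 - 5836)*(1814 - 16883)) - 13476 = (-4599 - 7329*(-15069)) - 13476 = (-4599 + 110440701) - 13476 = 110436102 - 13476 = 110422626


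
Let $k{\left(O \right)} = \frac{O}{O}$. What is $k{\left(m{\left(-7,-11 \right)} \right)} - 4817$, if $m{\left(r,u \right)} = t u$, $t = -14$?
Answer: $-4816$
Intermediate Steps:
$m{\left(r,u \right)} = - 14 u$
$k{\left(O \right)} = 1$
$k{\left(m{\left(-7,-11 \right)} \right)} - 4817 = 1 - 4817 = -4816$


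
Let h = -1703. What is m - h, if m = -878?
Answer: 825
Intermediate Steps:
m - h = -878 - 1*(-1703) = -878 + 1703 = 825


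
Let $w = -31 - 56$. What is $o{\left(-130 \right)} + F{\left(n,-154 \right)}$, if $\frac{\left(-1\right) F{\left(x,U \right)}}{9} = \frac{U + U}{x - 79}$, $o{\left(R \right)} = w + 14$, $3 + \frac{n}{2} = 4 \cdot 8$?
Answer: $-205$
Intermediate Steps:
$w = -87$ ($w = -31 - 56 = -87$)
$n = 58$ ($n = -6 + 2 \cdot 4 \cdot 8 = -6 + 2 \cdot 32 = -6 + 64 = 58$)
$o{\left(R \right)} = -73$ ($o{\left(R \right)} = -87 + 14 = -73$)
$F{\left(x,U \right)} = - \frac{18 U}{-79 + x}$ ($F{\left(x,U \right)} = - 9 \frac{U + U}{x - 79} = - 9 \frac{2 U}{-79 + x} = - \frac{18 U}{-79 + x}$)
$o{\left(-130 \right)} + F{\left(n,-154 \right)} = -73 - - \frac{2772}{-79 + 58} = -73 - - \frac{2772}{-21} = -73 - \left(-2772\right) \left(- \frac{1}{21}\right) = -73 - 132 = -205$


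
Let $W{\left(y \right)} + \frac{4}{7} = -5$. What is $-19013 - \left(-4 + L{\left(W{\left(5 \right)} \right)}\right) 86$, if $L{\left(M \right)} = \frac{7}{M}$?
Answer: $- \frac{723877}{39} \approx -18561.0$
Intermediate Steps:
$W{\left(y \right)} = - \frac{39}{7}$ ($W{\left(y \right)} = - \frac{4}{7} - 5 = - \frac{39}{7}$)
$-19013 - \left(-4 + L{\left(W{\left(5 \right)} \right)}\right) 86 = -19013 - \left(-4 + \frac{7}{- \frac{39}{7}}\right) 86 = -19013 - \left(-4 + 7 \left(- \frac{7}{39}\right)\right) 86 = -19013 - \left(-4 - \frac{49}{39}\right) 86 = -19013 - \left(- \frac{205}{39}\right) 86 = -19013 - - \frac{17630}{39} = -19013 + \frac{17630}{39} = - \frac{723877}{39}$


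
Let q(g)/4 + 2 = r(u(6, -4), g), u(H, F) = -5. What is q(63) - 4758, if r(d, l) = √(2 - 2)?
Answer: -4766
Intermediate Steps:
r(d, l) = 0 (r(d, l) = √0 = 0)
q(g) = -8 (q(g) = -8 + 4*0 = -8 + 0 = -8)
q(63) - 4758 = -8 - 4758 = -4766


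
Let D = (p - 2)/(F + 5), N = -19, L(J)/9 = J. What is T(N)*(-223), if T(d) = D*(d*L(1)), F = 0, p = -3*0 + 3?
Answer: 38133/5 ≈ 7626.6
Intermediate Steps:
p = 3 (p = 0 + 3 = 3)
L(J) = 9*J
D = 1/5 (D = (3 - 2)/(0 + 5) = 1/5 ≈ 0.20000)
T(d) = 9*d/5 (T(d) = (d*(9*1))/5 = (d*9)/5 = (9*d)/5 = 9*d/5)
T(N)*(-223) = ((9/5)*(-19))*(-223) = -171/5*(-223) = 38133/5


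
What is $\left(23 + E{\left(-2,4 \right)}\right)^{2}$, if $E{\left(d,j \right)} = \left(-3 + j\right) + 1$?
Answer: $625$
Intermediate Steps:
$E{\left(d,j \right)} = -2 + j$
$\left(23 + E{\left(-2,4 \right)}\right)^{2} = \left(23 + \left(-2 + 4\right)\right)^{2} = \left(23 + 2\right)^{2} = 25^{2} = 625$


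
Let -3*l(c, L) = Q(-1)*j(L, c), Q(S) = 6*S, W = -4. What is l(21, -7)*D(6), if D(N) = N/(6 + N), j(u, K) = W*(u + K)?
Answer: -56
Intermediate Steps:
j(u, K) = -4*K - 4*u (j(u, K) = -4*(u + K) = -4*(K + u) = -4*K - 4*u)
D(N) = N/(6 + N)
l(c, L) = -8*L - 8*c (l(c, L) = -6*(-1)*(-4*c - 4*L)/3 = -(-2)*(-4*L - 4*c) = -(24*L + 24*c)/3 = -8*L - 8*c)
l(21, -7)*D(6) = (-8*(-7) - 8*21)*(6/(6 + 6)) = (56 - 168)*(6/12) = -672/12 = -112*1/2 = -56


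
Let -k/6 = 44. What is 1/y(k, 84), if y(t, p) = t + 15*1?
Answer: -1/249 ≈ -0.0040161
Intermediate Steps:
k = -264 (k = -6*44 = -264)
y(t, p) = 15 + t (y(t, p) = t + 15 = 15 + t)
1/y(k, 84) = 1/(15 - 264) = 1/(-249) = -1/249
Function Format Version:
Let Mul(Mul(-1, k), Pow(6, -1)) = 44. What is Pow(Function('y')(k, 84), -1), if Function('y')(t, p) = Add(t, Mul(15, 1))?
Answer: Rational(-1, 249) ≈ -0.0040161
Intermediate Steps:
k = -264 (k = Mul(-6, 44) = -264)
Function('y')(t, p) = Add(15, t) (Function('y')(t, p) = Add(t, 15) = Add(15, t))
Pow(Function('y')(k, 84), -1) = Pow(Add(15, -264), -1) = Pow(-249, -1) = Rational(-1, 249)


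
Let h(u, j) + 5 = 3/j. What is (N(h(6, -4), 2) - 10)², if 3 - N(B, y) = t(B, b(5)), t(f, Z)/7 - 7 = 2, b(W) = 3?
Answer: 4900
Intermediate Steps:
h(u, j) = -5 + 3/j
t(f, Z) = 63 (t(f, Z) = 49 + 7*2 = 49 + 14 = 63)
N(B, y) = -60 (N(B, y) = 3 - 1*63 = 3 - 63 = -60)
(N(h(6, -4), 2) - 10)² = (-60 - 10)² = (-70)² = 4900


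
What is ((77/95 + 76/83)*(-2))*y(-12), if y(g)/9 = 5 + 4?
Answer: -2204982/7885 ≈ -279.64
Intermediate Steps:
y(g) = 81 (y(g) = 9*(5 + 4) = 9*9 = 81)
((77/95 + 76/83)*(-2))*y(-12) = ((77/95 + 76/83)*(-2))*81 = ((13611/7885)*(-2))*81 = -27222/7885*81 = -2204982/7885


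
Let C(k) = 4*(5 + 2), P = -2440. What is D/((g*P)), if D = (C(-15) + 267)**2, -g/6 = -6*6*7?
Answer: -17405/737856 ≈ -0.023589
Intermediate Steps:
g = 1512 (g = -6*(-6*6)*7 = -(-216)*7 = -6*(-252) = 1512)
C(k) = 28 (C(k) = 4*7 = 28)
D = 87025 (D = (28 + 267)**2 = 295**2 = 87025)
D/((g*P)) = 87025/((1512*(-2440))) = 87025/(-3689280) = 87025*(-1/3689280) = -17405/737856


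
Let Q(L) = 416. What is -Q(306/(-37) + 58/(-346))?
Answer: -416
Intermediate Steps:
-Q(306/(-37) + 58/(-346)) = -1*416 = -416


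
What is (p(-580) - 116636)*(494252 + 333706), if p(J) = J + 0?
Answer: -97049924928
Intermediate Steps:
p(J) = J
(p(-580) - 116636)*(494252 + 333706) = (-580 - 116636)*(494252 + 333706) = -117216*827958 = -97049924928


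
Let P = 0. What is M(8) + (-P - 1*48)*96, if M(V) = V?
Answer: -4600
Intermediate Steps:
M(8) + (-P - 1*48)*96 = 8 + (-1*0 - 1*48)*96 = 8 + (0 - 48)*96 = 8 - 48*96 = 8 - 4608 = -4600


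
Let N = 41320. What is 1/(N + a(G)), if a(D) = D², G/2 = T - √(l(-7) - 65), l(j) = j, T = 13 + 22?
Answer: I/(4*(420*√2 + 11483*I)) ≈ 2.1713e-5 + 1.1231e-6*I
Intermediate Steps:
T = 35
G = 70 - 12*I*√2 (G = 2*(35 - √(-7 - 65)) = 2*(35 - √(-72)) = 2*(35 - 6*I*√2) = 70 - 12*I*√2 ≈ 70.0 - 16.971*I)
1/(N + a(G)) = 1/(41320 + (70 - 12*I*√2)²)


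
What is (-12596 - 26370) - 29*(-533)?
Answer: -23509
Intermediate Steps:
(-12596 - 26370) - 29*(-533) = -38966 + 15457 = -23509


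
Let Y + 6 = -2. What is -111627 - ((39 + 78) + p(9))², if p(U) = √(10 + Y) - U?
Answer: -123293 - 216*√2 ≈ -1.2360e+5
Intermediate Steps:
Y = -8 (Y = -6 - 2 = -8)
p(U) = √2 - U (p(U) = √(10 - 8) - U = √2 - U)
-111627 - ((39 + 78) + p(9))² = -111627 - ((39 + 78) + (√2 - 1*9))² = -111627 - (117 + (√2 - 9))² = -111627 - (117 + (-9 + √2))² = -111627 - (108 + √2)²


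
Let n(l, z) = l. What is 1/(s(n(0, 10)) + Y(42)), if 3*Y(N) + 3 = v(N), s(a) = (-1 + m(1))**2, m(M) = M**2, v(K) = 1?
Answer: -3/2 ≈ -1.5000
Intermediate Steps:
s(a) = 0 (s(a) = (-1 + 1**2)**2 = (-1 + 1)**2 = 0**2 = 0)
Y(N) = -2/3 (Y(N) = -1 + (1/3)*1 = -1 + 1/3 = -2/3)
1/(s(n(0, 10)) + Y(42)) = 1/(0 - 2/3) = 1/(-2/3) = -3/2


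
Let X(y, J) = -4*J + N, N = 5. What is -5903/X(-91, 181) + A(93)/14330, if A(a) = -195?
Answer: 16889957/2060654 ≈ 8.1964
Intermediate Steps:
X(y, J) = 5 - 4*J (X(y, J) = -4*J + 5 = 5 - 4*J)
-5903/X(-91, 181) + A(93)/14330 = -5903/(5 - 4*181) - 195/14330 = -5903/(5 - 724) - 195*1/14330 = -5903/(-719) - 39/2866 = -5903*(-1/719) - 39/2866 = 5903/719 - 39/2866 = 16889957/2060654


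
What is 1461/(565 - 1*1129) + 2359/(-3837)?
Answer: -2312111/721356 ≈ -3.2052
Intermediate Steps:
1461/(565 - 1*1129) + 2359/(-3837) = 1461/(565 - 1129) + 2359*(-1/3837) = 1461/(-564) - 2359/3837 = 1461*(-1/564) - 2359/3837 = -487/188 - 2359/3837 = -2312111/721356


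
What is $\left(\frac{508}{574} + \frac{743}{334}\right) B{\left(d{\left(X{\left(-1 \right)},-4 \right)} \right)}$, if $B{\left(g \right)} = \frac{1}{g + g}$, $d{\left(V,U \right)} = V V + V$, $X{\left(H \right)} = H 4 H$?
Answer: $\frac{298077}{3834320} \approx 0.077739$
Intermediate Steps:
$X{\left(H \right)} = 4 H^{2}$ ($X{\left(H \right)} = 4 H H = 4 H^{2}$)
$d{\left(V,U \right)} = V + V^{2}$ ($d{\left(V,U \right)} = V^{2} + V = V + V^{2}$)
$B{\left(g \right)} = \frac{1}{2 g}$
$\left(\frac{508}{574} + \frac{743}{334}\right) B{\left(d{\left(X{\left(-1 \right)},-4 \right)} \right)} = \left(\frac{508}{574} + \frac{743}{334}\right) \frac{1}{2 \cdot 4 \left(-1\right)^{2} \left(1 + 4 \left(-1\right)^{2}\right)} = \left(508 \cdot \frac{1}{574} + 743 \cdot \frac{1}{334}\right) \frac{1}{2 \cdot 4 \cdot 1 \left(1 + 4 \cdot 1\right)} = \left(\frac{254}{287} + \frac{743}{334}\right) \frac{1}{2 \cdot 4 \left(1 + 4\right)} = \frac{298077 \frac{1}{2 \cdot 4 \cdot 5}}{95858} = \frac{298077 \frac{1}{2 \cdot 20}}{95858} = \frac{298077 \cdot \frac{1}{2} \cdot \frac{1}{20}}{95858} = \frac{298077}{95858} \cdot \frac{1}{40} = \frac{298077}{3834320}$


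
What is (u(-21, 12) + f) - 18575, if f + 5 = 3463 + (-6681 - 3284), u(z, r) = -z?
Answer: -25061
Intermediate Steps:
f = -6507 (f = -5 + (3463 + (-6681 - 3284)) = -5 + (3463 - 9965) = -5 - 6502 = -6507)
(u(-21, 12) + f) - 18575 = (-1*(-21) - 6507) - 18575 = (21 - 6507) - 18575 = -6486 - 18575 = -25061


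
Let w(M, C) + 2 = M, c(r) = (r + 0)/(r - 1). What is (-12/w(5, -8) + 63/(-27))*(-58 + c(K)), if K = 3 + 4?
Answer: 6479/18 ≈ 359.94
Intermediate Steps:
K = 7
c(r) = r/(-1 + r)
w(M, C) = -2 + M
(-12/w(5, -8) + 63/(-27))*(-58 + c(K)) = (-12/(-2 + 5) + 63/(-27))*(-58 + 7/(-1 + 7)) = (-12/3 + 63*(-1/27))*(-58 + 7/6) = (-12*1/3 - 7/3)*(-58 + 7*(1/6)) = (-4 - 7/3)*(-58 + 7/6) = -19/3*(-341/6) = 6479/18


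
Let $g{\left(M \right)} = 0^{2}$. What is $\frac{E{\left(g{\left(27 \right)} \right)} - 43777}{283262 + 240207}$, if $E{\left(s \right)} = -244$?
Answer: $- \frac{44021}{523469} \approx -0.084095$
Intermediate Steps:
$g{\left(M \right)} = 0$
$\frac{E{\left(g{\left(27 \right)} \right)} - 43777}{283262 + 240207} = \frac{-244 - 43777}{283262 + 240207} = - \frac{44021}{523469}$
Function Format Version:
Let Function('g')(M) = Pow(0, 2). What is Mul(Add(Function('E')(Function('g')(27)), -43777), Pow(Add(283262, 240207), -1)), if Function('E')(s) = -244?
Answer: Rational(-44021, 523469) ≈ -0.084095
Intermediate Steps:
Function('g')(M) = 0
Mul(Add(Function('E')(Function('g')(27)), -43777), Pow(Add(283262, 240207), -1)) = Mul(Add(-244, -43777), Pow(Add(283262, 240207), -1)) = Mul(-44021, Pow(523469, -1)) = Mul(-44021, Rational(1, 523469)) = Rational(-44021, 523469)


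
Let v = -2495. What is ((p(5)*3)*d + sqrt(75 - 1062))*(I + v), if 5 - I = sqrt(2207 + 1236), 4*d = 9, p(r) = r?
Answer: -(135 + 4*I*sqrt(987))*(2490 + sqrt(3443))/4 ≈ -86018.0 - 80071.0*I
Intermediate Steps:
d = 9/4 (d = (1/4)*9 = 9/4 ≈ 2.2500)
I = 5 - sqrt(3443) (I = 5 - sqrt(2207 + 1236) = 5 - sqrt(3443) ≈ -53.677)
((p(5)*3)*d + sqrt(75 - 1062))*(I + v) = ((5*3)*(9/4) + sqrt(75 - 1062))*((5 - sqrt(3443)) - 2495) = (15*(9/4) + sqrt(-987))*(-2490 - sqrt(3443)) = (135/4 + I*sqrt(987))*(-2490 - sqrt(3443)) = (-2490 - sqrt(3443))*(135/4 + I*sqrt(987))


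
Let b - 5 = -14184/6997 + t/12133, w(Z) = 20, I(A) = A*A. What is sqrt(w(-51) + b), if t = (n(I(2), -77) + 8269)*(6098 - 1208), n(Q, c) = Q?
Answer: sqrt(24196123971147923443)/84894601 ≈ 57.942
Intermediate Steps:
I(A) = A**2
t = 40454970 (t = (2**2 + 8269)*(6098 - 1208) = (4 + 8269)*4890 = 8273*4890 = 40454970)
b = 283315803623/84894601 (b = 5 + (-14184/6997 + 40454970/12133) = 5 + 282891330618/84894601 = 283315803623/84894601 ≈ 3337.3)
sqrt(w(-51) + b) = sqrt(20 + 283315803623/84894601) = sqrt(285013695643/84894601) = sqrt(24196123971147923443)/84894601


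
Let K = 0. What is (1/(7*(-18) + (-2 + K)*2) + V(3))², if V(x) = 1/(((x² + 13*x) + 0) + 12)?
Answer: 49/608400 ≈ 8.0539e-5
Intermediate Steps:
V(x) = 1/(12 + x² + 13*x) (V(x) = 1/((x² + 13*x) + 12) = 1/(12 + x² + 13*x))
(1/(7*(-18) + (-2 + K)*2) + V(3))² = (1/(7*(-18) + (-2 + 0)*2) + 1/(12 + 3² + 13*3))² = (1/(-126 - 2*2) + 1/(12 + 9 + 39))² = (1/(-126 - 4) + 1/60)² = (1/(-130) + 1/60)² = (-1/130 + 1/60)² = (7/780)² = 49/608400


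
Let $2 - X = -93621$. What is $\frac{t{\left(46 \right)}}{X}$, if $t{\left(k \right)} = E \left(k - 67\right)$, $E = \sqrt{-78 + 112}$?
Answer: $- \frac{21 \sqrt{34}}{93623} \approx -0.0013079$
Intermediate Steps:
$X = 93623$ ($X = 2 - -93621 = 2 + 93621 = 93623$)
$E = \sqrt{34} \approx 5.8309$
$t{\left(k \right)} = \sqrt{34} \left(-67 + k\right)$ ($t{\left(k \right)} = \sqrt{34} \left(k - 67\right) = \sqrt{34} \left(-67 + k\right)$)
$\frac{t{\left(46 \right)}}{X} = \frac{\sqrt{34} \left(-67 + 46\right)}{93623} = \sqrt{34} \left(-21\right) \frac{1}{93623} = - 21 \sqrt{34} \cdot \frac{1}{93623} = - \frac{21 \sqrt{34}}{93623}$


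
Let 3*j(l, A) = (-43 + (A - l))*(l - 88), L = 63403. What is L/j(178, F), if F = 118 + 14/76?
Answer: -1204657/58605 ≈ -20.556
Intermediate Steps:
F = 4491/38 (F = 118 + 14*(1/76) = 118 + 7/38 = 4491/38 ≈ 118.18)
j(l, A) = (-88 + l)*(-43 + A - l)/3 (j(l, A) = ((-43 + (A - l))*(l - 88))/3 = ((-43 + A - l)*(-88 + l))/3 = ((-88 + l)*(-43 + A - l))/3 = (-88 + l)*(-43 + A - l)/3)
L/j(178, F) = 63403/(3784/3 + 15*178 - 88/3*4491/38 - 1/3*178**2 + (1/3)*(4491/38)*178) = 63403/(3784/3 + 2670 - 65868/19 - 1/3*31684 + 133233/19) = 63403/(3784/3 + 2670 - 65868/19 - 31684/3 + 133233/19) = 63403/(-58605/19) = 63403*(-19/58605) = -1204657/58605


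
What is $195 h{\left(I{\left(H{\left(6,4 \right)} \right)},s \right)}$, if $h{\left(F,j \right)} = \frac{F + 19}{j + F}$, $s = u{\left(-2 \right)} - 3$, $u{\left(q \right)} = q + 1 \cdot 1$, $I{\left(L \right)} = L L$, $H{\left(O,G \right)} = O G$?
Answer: $\frac{8925}{44} \approx 202.84$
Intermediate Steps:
$H{\left(O,G \right)} = G O$
$I{\left(L \right)} = L^{2}$
$u{\left(q \right)} = 1 + q$ ($u{\left(q \right)} = q + 1 = 1 + q$)
$s = -4$ ($s = \left(1 - 2\right) - 3 = -1 - 3 = -4$)
$h{\left(F,j \right)} = \frac{19 + F}{F + j}$
$195 h{\left(I{\left(H{\left(6,4 \right)} \right)},s \right)} = 195 \frac{19 + \left(4 \cdot 6\right)^{2}}{\left(4 \cdot 6\right)^{2} - 4} = 195 \frac{19 + 24^{2}}{24^{2} - 4} = 195 \frac{19 + 576}{576 - 4} = 195 \cdot \frac{1}{572} \cdot 595 = 195 \cdot \frac{595}{572} = \frac{8925}{44}$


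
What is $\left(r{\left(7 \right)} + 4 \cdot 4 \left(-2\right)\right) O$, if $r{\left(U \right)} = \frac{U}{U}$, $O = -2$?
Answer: $62$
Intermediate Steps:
$r{\left(U \right)} = 1$
$\left(r{\left(7 \right)} + 4 \cdot 4 \left(-2\right)\right) O = \left(1 + 4 \cdot 4 \left(-2\right)\right) \left(-2\right) = \left(1 + 16 \left(-2\right)\right) \left(-2\right) = \left(1 - 32\right) \left(-2\right) = \left(-31\right) \left(-2\right) = 62$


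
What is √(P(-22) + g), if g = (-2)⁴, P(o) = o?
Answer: I*√6 ≈ 2.4495*I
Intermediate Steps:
g = 16
√(P(-22) + g) = √(-22 + 16) = √(-6) = I*√6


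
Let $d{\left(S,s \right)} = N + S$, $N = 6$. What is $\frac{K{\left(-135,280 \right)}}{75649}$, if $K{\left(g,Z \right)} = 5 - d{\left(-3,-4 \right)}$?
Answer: $\frac{2}{75649} \approx 2.6438 \cdot 10^{-5}$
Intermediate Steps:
$d{\left(S,s \right)} = 6 + S$
$K{\left(g,Z \right)} = 2$ ($K{\left(g,Z \right)} = 5 - \left(6 - 3\right) = 5 - 3 = 2$)
$\frac{K{\left(-135,280 \right)}}{75649} = \frac{2}{75649}$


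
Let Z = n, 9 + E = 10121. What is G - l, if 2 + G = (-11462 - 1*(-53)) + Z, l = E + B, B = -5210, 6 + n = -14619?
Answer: -30938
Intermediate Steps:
E = 10112 (E = -9 + 10121 = 10112)
n = -14625 (n = -6 - 14619 = -14625)
Z = -14625
l = 4902 (l = 10112 - 5210 = 4902)
G = -26036 (G = -2 + ((-11462 - 1*(-53)) - 14625) = -2 + ((-11462 + 53) - 14625) = -2 + (-11409 - 14625) = -2 - 26034 = -26036)
G - l = -26036 - 1*4902 = -26036 - 4902 = -30938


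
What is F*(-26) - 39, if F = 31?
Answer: -845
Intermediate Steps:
F*(-26) - 39 = 31*(-26) - 39 = -806 - 39 = -845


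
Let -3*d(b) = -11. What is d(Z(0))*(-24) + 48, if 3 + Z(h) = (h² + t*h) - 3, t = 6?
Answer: -40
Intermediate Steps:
Z(h) = -6 + h² + 6*h (Z(h) = -3 + ((h² + 6*h) - 3) = -3 + (-3 + h² + 6*h) = -6 + h² + 6*h)
d(b) = 11/3 (d(b) = -⅓*(-11) = 11/3)
d(Z(0))*(-24) + 48 = (11/3)*(-24) + 48 = -88 + 48 = -40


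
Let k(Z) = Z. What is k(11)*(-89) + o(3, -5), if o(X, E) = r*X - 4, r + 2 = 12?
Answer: -953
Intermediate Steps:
r = 10 (r = -2 + 12 = 10)
o(X, E) = -4 + 10*X (o(X, E) = 10*X - 4 = -4 + 10*X)
k(11)*(-89) + o(3, -5) = 11*(-89) + (-4 + 10*3) = -979 + (-4 + 30) = -979 + 26 = -953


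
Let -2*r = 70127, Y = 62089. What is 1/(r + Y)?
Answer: 2/54051 ≈ 3.7002e-5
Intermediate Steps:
r = -70127/2 (r = -½*70127 = -70127/2 ≈ -35064.)
1/(r + Y) = 1/(-70127/2 + 62089) = 1/(54051/2) = 2/54051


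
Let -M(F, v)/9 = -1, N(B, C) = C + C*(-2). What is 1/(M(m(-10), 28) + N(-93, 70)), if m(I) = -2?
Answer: -1/61 ≈ -0.016393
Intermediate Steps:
N(B, C) = -C (N(B, C) = C - 2*C = -C)
M(F, v) = 9 (M(F, v) = -9*(-1) = 9)
1/(M(m(-10), 28) + N(-93, 70)) = 1/(9 - 1*70) = 1/(9 - 70) = 1/(-61) = -1/61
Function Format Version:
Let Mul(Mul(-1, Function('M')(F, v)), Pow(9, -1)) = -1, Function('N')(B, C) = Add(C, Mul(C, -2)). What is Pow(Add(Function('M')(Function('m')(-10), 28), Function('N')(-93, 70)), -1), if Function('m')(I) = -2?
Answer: Rational(-1, 61) ≈ -0.016393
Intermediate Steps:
Function('N')(B, C) = Mul(-1, C) (Function('N')(B, C) = Add(C, Mul(-2, C)) = Mul(-1, C))
Function('M')(F, v) = 9 (Function('M')(F, v) = Mul(-9, -1) = 9)
Pow(Add(Function('M')(Function('m')(-10), 28), Function('N')(-93, 70)), -1) = Pow(Add(9, Mul(-1, 70)), -1) = Pow(Add(9, -70), -1) = Pow(-61, -1) = Rational(-1, 61)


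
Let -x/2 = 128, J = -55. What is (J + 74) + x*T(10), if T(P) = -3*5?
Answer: 3859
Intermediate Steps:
x = -256 (x = -2*128 = -256)
T(P) = -15
(J + 74) + x*T(10) = (-55 + 74) - 256*(-15) = 19 + 3840 = 3859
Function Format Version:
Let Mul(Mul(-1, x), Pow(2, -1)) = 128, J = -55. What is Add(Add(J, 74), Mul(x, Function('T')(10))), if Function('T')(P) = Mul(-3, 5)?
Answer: 3859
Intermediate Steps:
x = -256 (x = Mul(-2, 128) = -256)
Function('T')(P) = -15
Add(Add(J, 74), Mul(x, Function('T')(10))) = Add(Add(-55, 74), Mul(-256, -15)) = Add(19, 3840) = 3859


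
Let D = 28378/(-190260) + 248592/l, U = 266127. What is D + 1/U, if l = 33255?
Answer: 6526930448849/890905374090 ≈ 7.3262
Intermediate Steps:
D = 73576831/10043010 (D = 28378/(-190260) + 248592/33255 = 28378*(-1/190260) + 248592*(1/33255) = -2027/13590 + 82864/11085 = 73576831/10043010 ≈ 7.3262)
D + 1/U = 73576831/10043010 + 1/266127 = 6526930448849/890905374090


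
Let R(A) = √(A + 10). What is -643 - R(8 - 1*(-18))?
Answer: -649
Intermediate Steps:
R(A) = √(10 + A)
-643 - R(8 - 1*(-18)) = -643 - √(10 + (8 - 1*(-18))) = -643 - √(10 + (8 + 18)) = -643 - √(10 + 26) = -643 - √36 = -643 - 1*6 = -643 - 6 = -649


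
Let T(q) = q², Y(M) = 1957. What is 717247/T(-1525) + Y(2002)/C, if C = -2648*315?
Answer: 118743763903/387970065000 ≈ 0.30606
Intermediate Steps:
C = -834120
717247/T(-1525) + Y(2002)/C = 717247/((-1525)²) + 1957/(-834120) = 717247/2325625 + 1957*(-1/834120) = 717247*(1/2325625) - 1957/834120 = 717247/2325625 - 1957/834120 = 118743763903/387970065000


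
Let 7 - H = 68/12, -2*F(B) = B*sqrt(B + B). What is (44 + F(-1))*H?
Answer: 176/3 + 2*I*sqrt(2)/3 ≈ 58.667 + 0.94281*I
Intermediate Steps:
F(B) = -sqrt(2)*B**(3/2)/2 (F(B) = -B*sqrt(B + B)/2 = -B*sqrt(2*B)/2 = -B*sqrt(2)*sqrt(B)/2 = -sqrt(2)*B**(3/2)/2)
H = 4/3 (H = 7 - 68/12 = 7 - 1*17/3 = 7 - 17/3 = 4/3 ≈ 1.3333)
(44 + F(-1))*H = (44 - sqrt(2)*(-1)**(3/2)/2)*(4/3) = (44 - sqrt(2)*(-I)/2)*(4/3) = (44 + I*sqrt(2)/2)*(4/3) = 176/3 + 2*I*sqrt(2)/3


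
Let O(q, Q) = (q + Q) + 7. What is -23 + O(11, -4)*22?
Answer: 285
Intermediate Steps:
O(q, Q) = 7 + Q + q (O(q, Q) = (Q + q) + 7 = 7 + Q + q)
-23 + O(11, -4)*22 = -23 + (7 - 4 + 11)*22 = -23 + 14*22 = -23 + 308 = 285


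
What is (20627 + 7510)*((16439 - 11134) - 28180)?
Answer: -643633875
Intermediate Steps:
(20627 + 7510)*((16439 - 11134) - 28180) = 28137*(5305 - 28180) = 28137*(-22875) = -643633875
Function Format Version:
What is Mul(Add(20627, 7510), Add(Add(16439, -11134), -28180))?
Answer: -643633875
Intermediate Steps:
Mul(Add(20627, 7510), Add(Add(16439, -11134), -28180)) = Mul(28137, Add(5305, -28180)) = Mul(28137, -22875) = -643633875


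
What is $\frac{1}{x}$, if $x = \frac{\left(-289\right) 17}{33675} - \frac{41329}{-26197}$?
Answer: $\frac{882183975}{1263048214} \approx 0.69846$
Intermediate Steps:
$x = \frac{1263048214}{882183975}$ ($x = \left(-4913\right) \frac{1}{33675} - - \frac{41329}{26197} = - \frac{4913}{33675} + \frac{41329}{26197} = \frac{1263048214}{882183975} \approx 1.4317$)
$\frac{1}{x} = \frac{1}{\frac{1263048214}{882183975}} = \frac{882183975}{1263048214}$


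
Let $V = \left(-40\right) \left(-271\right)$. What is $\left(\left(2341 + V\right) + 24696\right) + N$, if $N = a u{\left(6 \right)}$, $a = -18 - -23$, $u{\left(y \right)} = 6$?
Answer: $37907$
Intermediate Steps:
$V = 10840$
$a = 5$ ($a = -18 + 23 = 5$)
$N = 30$ ($N = 5 \cdot 6 = 30$)
$\left(\left(2341 + V\right) + 24696\right) + N = \left(\left(2341 + 10840\right) + 24696\right) + 30 = \left(13181 + 24696\right) + 30 = 37877 + 30 = 37907$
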